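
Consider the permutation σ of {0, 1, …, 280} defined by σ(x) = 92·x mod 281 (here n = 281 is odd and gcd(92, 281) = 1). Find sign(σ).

Trace 165: π^k(165) = [165, 6, 271, 204, 222, 192, 242] for k=0..6.
The orbit structure of x ↦ 92x mod 281: 6 orbits of sizes [56, 56, 56, 56, 56, 1].
With 6 cycles on 281 points, sign = (−1)^{281−6} = -1.
(92|281)_J = -1 (Zolotarev's lemma cross-check).

-1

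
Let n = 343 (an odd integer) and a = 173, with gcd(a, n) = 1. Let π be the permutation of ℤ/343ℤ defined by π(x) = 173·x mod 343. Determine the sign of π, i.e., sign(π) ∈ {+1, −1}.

-1

Start at x=146: 146 → 219 → 157 → 64 → 96 → 144 → 216 → … (one orbit).
4 cycles of lengths [294, 42, 6, 1].
n − c = 343 − 4 = 339; sign = (−1)^339 = -1.
The Jacobi symbol (173|343) = -1 (Zolotarev) agrees.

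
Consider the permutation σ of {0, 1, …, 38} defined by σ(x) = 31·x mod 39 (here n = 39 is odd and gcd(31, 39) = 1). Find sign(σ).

Start at x=1: 1 → 31 → 25 → 34 → 1 (one orbit).
12 cycles of lengths [4, 4, 4, 4, 4, 4, 4, 4, 4, 1, 1, 1].
n − c = 39 − 12 = 27; sign = (−1)^27 = -1.
The Jacobi symbol (31|39) = -1 (Zolotarev) agrees.

-1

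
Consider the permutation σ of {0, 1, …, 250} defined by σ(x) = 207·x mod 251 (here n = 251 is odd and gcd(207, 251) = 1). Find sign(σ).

Orbit of 190 under x↦207x: [190, 174, 125, 22, 36, 173, 169]… (length divides ord_251(207)).
Cycle lengths of π_207 on ℤ/251ℤ: [125, 125, 1]; 3 cycles in total.
n − c = 251 − 3 = 248; sign = (−1)^248 = +1.

+1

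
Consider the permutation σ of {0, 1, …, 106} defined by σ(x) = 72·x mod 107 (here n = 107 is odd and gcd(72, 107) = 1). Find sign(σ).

Orbit of 46 under x↦72x: [46, 102, 68, 81, 54, 36, 24]… (length divides ord_107(72)).
2 cycles of lengths [106, 1].
Σ(ℓ_i−1) = 107−2 = 105; sign = (−1)^105 = -1.
The Jacobi symbol (72|107) = -1 (Zolotarev) agrees.

-1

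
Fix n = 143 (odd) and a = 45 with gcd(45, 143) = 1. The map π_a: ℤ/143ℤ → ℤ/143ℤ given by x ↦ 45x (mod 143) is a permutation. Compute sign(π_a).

Trace 67: π^k(67) = [67, 12, 111, 133, 122, 56, 89] for k=0..6.
Decompose π into cycles: lengths [12, 12, 12, 12, 12, 12, 12, 12, 12, 12, 12, 1, 1, 1, 1, 1, 1, 1, 1, 1, 1, 1] (22 cycles, including the fixed point 0).
With 22 cycles on 143 points, sign = (−1)^{143−22} = -1.
(45|143)_J = -1 (Zolotarev's lemma cross-check).

-1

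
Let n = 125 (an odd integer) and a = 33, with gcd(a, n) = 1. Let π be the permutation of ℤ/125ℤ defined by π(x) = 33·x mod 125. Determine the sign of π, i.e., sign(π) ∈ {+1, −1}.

Orbit of 72 under x↦33x: [72, 1, 33, 89, 62, 46, 18]… (length divides ord_125(33)).
Cycle lengths of π_33 on ℤ/125ℤ: [100, 20, 4, 1]; 4 cycles in total.
sign(π) = (−1)^{n − #cycles} = (−1)^{125−4} = (−1)^121 = -1.
Zolotarev: (33|125) = -1, matching the cycle-count sign.

-1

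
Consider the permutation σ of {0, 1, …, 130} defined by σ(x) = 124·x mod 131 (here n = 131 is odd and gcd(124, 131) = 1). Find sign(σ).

-1

Trace 120: π^k(120) = [120, 77, 116, 105, 51, 36, 10] for k=0..6.
Decompose π into cycles: lengths [130, 1] (2 cycles, including the fixed point 0).
Σ(ℓ_i−1) = 131−2 = 129; sign = (−1)^129 = -1.
Via Zolotarev, sign(π_{124}) = (124|131) = -1.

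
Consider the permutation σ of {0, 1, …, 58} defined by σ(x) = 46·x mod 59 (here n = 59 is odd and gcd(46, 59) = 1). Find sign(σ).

+1

Orbit of 9 under x↦46x: [9, 1, 46, 51, 45, 5, 53]… (length divides ord_59(46)).
π_46 has 3 disjoint cycles with lengths [29, 29, 1] on {0,…,58}.
3 cycles on 59: each ℓ→(−1)^(ℓ−1), product (−1)^56 = +1.
Via Zolotarev, sign(π_{46}) = (46|59) = +1.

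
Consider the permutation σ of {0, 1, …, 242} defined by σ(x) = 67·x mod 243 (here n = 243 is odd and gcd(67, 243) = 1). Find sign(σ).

Start at x=208: 208 → 85 → 106 → 55 → 40 → 7 → 226 → … (one orbit).
Cycle lengths of π_67 on ℤ/243ℤ: [81, 81, 27, 27, 9, 9, 3, 3, 1, 1, 1]; 11 cycles in total.
Σ(ℓ_i−1) = 243−11 = 232; sign = (−1)^232 = +1.
(67|243)_J = +1 (Zolotarev's lemma cross-check).

+1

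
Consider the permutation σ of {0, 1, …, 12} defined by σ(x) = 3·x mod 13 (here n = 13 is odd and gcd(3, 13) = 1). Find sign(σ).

+1

Trace 1: π^k(1) = [1, 3, 9] for k=0..2.
The orbit structure of x ↦ 3x mod 13: 5 orbits of sizes [3, 3, 3, 3, 1].
13 − 5 = 8 transpositions; sign(π) = (−1)^8 = +1.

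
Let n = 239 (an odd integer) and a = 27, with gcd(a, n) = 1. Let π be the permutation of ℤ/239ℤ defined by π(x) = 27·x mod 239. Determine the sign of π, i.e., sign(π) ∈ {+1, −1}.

+1

Trace 198: π^k(198) = [198, 88, 225, 100, 71, 5, 135] for k=0..6.
Cycle type of π: 119×2 + 1; total 3 cycles.
With 3 cycles on 239 points, sign = (−1)^{239−3} = +1.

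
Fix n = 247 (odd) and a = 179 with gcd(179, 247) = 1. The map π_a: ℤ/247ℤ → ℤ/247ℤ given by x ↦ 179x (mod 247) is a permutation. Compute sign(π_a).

-1

Trace 68: π^k(68) = [68, 69, 1, 179, 178, 246] for k=0..5.
Cycle lengths of π_179 on ℤ/247ℤ: [6, 6, 6, 6, 6, 6, 6, 6, 6, 6, 6, 6, 6, 6, 6, 6, 6, 6, 6, 6, 6, 6, 6, 6, 6, 6, 6, 6, 6, 6, 6, 6, 6, 6, 6, 6, 6, 6, 6, 6, 6, 1]; 42 cycles in total.
Σ(ℓ_i−1) = 247−42 = 205; sign = (−1)^205 = -1.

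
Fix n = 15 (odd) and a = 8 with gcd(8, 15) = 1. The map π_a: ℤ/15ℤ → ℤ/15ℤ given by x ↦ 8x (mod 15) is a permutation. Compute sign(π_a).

Trace 8: π^k(8) = [8, 4, 2, 1] for k=0..3.
π_8 has 5 disjoint cycles with lengths [4, 4, 4, 2, 1] on {0,…,14}.
5 cycles on 15: each ℓ→(−1)^(ℓ−1), product (−1)^10 = +1.
Via Zolotarev, sign(π_{8}) = (8|15) = +1.

+1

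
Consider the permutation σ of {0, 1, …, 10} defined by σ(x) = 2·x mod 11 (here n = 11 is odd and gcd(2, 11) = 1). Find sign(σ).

-1

Orbit of 1 under x↦2x: [1, 2, 4, 8, 5, 10, 9]… (length divides ord_11(2)).
Cycle type of π: 10 + 1; total 2 cycles.
With 2 cycles on 11 points, sign = (−1)^{11−2} = -1.
(2|11)_J = -1 (Zolotarev's lemma cross-check).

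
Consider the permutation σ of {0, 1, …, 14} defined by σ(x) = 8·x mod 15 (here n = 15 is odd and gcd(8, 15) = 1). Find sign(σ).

+1

Start at x=2: 2 → 1 → 8 → 4 → 2 (one orbit).
π_8 has 5 disjoint cycles with lengths [4, 4, 4, 2, 1] on {0,…,14}.
With 5 cycles on 15 points, sign = (−1)^{15−5} = +1.
The Jacobi symbol (8|15) = +1 (Zolotarev) agrees.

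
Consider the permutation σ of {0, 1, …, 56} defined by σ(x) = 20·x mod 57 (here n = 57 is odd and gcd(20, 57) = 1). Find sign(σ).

-1

Trace 20: π^k(20) = [20, 1] for k=0..1.
The orbit structure of x ↦ 20x mod 57: 38 orbits of sizes [2, 2, 2, 2, 2, 2, 2, 2, 2, 2, 2, 2, 2, 2, 2, 2, 2, 2, 2, 1, 1, 1, 1, 1, 1, 1, 1, 1, 1, 1, 1, 1, 1, 1, 1, 1, 1, 1].
38 cycles on 57: each ℓ→(−1)^(ℓ−1), product (−1)^19 = -1.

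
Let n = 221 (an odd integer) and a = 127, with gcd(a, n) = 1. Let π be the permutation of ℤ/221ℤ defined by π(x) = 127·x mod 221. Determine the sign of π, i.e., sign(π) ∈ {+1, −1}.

+1

Orbit of 43 under x↦127x: [43, 157, 49, 35, 25, 81, 121]… (length divides ord_221(127)).
Cycle type of π: 24×8 + 8×2 + 6×2 + 1; total 13 cycles.
n − c = 221 − 13 = 208; sign = (−1)^208 = +1.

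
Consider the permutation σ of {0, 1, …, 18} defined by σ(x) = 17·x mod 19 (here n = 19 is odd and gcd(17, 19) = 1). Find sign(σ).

+1

Orbit of 16 under x↦17x: [16, 6, 7, 5, 9, 1, 17]… (length divides ord_19(17)).
Cycle type of π: 9×2 + 1; total 3 cycles.
3 cycles on 19: each ℓ→(−1)^(ℓ−1), product (−1)^16 = +1.
(17|19)_J = +1 (Zolotarev's lemma cross-check).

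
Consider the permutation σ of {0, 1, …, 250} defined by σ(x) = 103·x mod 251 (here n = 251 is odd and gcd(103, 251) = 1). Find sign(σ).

+1

Orbit of 28 under x↦103x: [28, 123, 119, 209, 192, 198, 63]… (length divides ord_251(103)).
3 cycles of lengths [125, 125, 1].
sign(π) = (−1)^{n − #cycles} = (−1)^{251−3} = (−1)^248 = +1.
Via Zolotarev, sign(π_{103}) = (103|251) = +1.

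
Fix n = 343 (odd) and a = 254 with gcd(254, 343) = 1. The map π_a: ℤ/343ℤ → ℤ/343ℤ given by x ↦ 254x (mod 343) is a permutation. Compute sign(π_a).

+1

Start at x=296: 296 → 67 → 211 → 86 → 235 → 8 → 317 → … (one orbit).
Decompose π into cycles: lengths [147, 147, 21, 21, 3, 3, 1] (7 cycles, including the fixed point 0).
7 cycles on 343: each ℓ→(−1)^(ℓ−1), product (−1)^336 = +1.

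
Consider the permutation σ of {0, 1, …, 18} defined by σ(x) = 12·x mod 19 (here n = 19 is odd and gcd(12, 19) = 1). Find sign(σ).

Start at x=7: 7 → 8 → 1 → 12 → 11 → 18 → 7 (one orbit).
Cycle lengths of π_12 on ℤ/19ℤ: [6, 6, 6, 1]; 4 cycles in total.
n − c = 19 − 4 = 15; sign = (−1)^15 = -1.

-1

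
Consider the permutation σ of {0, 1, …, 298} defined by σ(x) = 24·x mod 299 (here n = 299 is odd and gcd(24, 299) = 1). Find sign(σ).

-1

Start at x=277: 277 → 70 → 185 → 254 → 116 → 93 → 139 → … (one orbit).
Cycle type of π: 12×23 + 1×23; total 46 cycles.
With 46 cycles on 299 points, sign = (−1)^{299−46} = -1.
(24|299)_J = -1 (Zolotarev's lemma cross-check).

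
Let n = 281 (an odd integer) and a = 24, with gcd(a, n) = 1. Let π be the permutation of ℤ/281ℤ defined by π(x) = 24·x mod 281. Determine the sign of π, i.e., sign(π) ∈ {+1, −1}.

Start at x=1: 1 → 24 → 14 → 55 → 196 → 208 → 215 → … (one orbit).
π_24 has 2 disjoint cycles with lengths [280, 1] on {0,…,280}.
Σ(ℓ_i−1) = 281−2 = 279; sign = (−1)^279 = -1.

-1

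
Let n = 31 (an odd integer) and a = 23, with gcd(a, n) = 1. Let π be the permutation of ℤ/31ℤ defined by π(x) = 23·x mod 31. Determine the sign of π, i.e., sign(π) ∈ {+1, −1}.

Orbit of 27 under x↦23x: [27, 1, 23, 2, 15, 4, 30]… (length divides ord_31(23)).
Cycle lengths of π_23 on ℤ/31ℤ: [10, 10, 10, 1]; 4 cycles in total.
4 cycles on 31: each ℓ→(−1)^(ℓ−1), product (−1)^27 = -1.
Via Zolotarev, sign(π_{23}) = (23|31) = -1.

-1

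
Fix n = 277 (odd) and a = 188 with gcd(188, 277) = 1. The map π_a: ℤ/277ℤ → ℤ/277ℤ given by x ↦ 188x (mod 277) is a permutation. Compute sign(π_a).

Start at x=270: 270 → 69 → 230 → 28 → 1 → 188 → 165 → … (one orbit).
The orbit structure of x ↦ 188x mod 277: 5 orbits of sizes [69, 69, 69, 69, 1].
277 − 5 = 272 transpositions; sign(π) = (−1)^272 = +1.

+1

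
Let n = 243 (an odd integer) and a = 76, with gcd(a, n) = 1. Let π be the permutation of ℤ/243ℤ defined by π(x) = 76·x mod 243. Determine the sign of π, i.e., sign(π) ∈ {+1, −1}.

+1

Orbit of 199 under x↦76x: [199, 58, 34, 154, 40, 124, 190]… (length divides ord_243(76)).
π_76 has 11 disjoint cycles with lengths [81, 81, 27, 27, 9, 9, 3, 3, 1, 1, 1] on {0,…,242}.
n − c = 243 − 11 = 232; sign = (−1)^232 = +1.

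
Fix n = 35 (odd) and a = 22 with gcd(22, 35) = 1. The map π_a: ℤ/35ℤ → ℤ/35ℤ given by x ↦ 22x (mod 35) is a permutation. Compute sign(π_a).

Trace 29: π^k(29) = [29, 8, 1, 22] for k=0..3.
Cycle type of π: 4×7 + 1×7; total 14 cycles.
35 − 14 = 21 transpositions; sign(π) = (−1)^21 = -1.
Zolotarev: (22|35) = -1, matching the cycle-count sign.

-1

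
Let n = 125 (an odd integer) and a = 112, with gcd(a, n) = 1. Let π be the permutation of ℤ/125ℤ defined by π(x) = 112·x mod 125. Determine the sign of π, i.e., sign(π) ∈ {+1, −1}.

-1

Orbit of 119 under x↦112x: [119, 78, 111, 57, 9, 8, 21]… (length divides ord_125(112)).
The orbit structure of x ↦ 112x mod 125: 4 orbits of sizes [100, 20, 4, 1].
With 4 cycles on 125 points, sign = (−1)^{125−4} = -1.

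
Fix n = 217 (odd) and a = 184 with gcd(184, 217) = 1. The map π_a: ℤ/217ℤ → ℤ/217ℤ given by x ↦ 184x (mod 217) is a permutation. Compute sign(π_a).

-1

Orbit of 58 under x↦184x: [58, 39, 15, 156, 60, 190, 23]… (length divides ord_217(184)).
Decompose π into cycles: lengths [30, 30, 30, 30, 30, 30, 10, 10, 10, 3, 3, 1] (12 cycles, including the fixed point 0).
Σ(ℓ_i−1) = 217−12 = 205; sign = (−1)^205 = -1.
Check: (184/217) = -1 by Zolotarev.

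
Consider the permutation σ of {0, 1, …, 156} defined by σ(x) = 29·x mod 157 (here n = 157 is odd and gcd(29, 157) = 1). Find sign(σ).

-1

Orbit of 143 under x↦29x: [143, 65, 1, 29, 56, 54, 153]… (length divides ord_157(29)).
Cycle type of π: 52×3 + 1; total 4 cycles.
Σ(ℓ_i−1) = 157−4 = 153; sign = (−1)^153 = -1.
The Jacobi symbol (29|157) = -1 (Zolotarev) agrees.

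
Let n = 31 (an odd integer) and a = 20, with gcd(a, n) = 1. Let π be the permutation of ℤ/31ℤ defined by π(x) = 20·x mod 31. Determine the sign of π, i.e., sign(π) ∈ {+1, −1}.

Trace 2: π^k(2) = [2, 9, 25, 4, 18, 19, 8] for k=0..6.
3 cycles of lengths [15, 15, 1].
3 cycles on 31: each ℓ→(−1)^(ℓ−1), product (−1)^28 = +1.
Via Zolotarev, sign(π_{20}) = (20|31) = +1.

+1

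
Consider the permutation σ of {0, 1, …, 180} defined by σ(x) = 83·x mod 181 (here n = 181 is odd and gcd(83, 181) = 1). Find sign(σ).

Start at x=120: 120 → 5 → 53 → 55 → 40 → 62 → 78 → … (one orbit).
2 cycles of lengths [180, 1].
Σ(ℓ_i−1) = 181−2 = 179; sign = (−1)^179 = -1.
Check: (83/181) = -1 by Zolotarev.

-1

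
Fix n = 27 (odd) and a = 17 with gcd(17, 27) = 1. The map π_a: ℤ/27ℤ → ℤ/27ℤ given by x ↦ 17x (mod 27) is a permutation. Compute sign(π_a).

Start at x=19: 19 → 26 → 10 → 8 → 1 → 17 → 19 (one orbit).
Cycle type of π: 6×3 + 2×4 + 1; total 8 cycles.
Σ(ℓ_i−1) = 27−8 = 19; sign = (−1)^19 = -1.

-1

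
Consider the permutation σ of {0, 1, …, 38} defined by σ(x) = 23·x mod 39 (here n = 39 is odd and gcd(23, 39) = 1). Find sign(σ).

Orbit of 22 under x↦23x: [22, 38, 16, 17, 1, 23]… (length divides ord_39(23)).
Decompose π into cycles: lengths [6, 6, 6, 6, 6, 6, 2, 1] (8 cycles, including the fixed point 0).
With 8 cycles on 39 points, sign = (−1)^{39−8} = -1.
(23|39)_J = -1 (Zolotarev's lemma cross-check).

-1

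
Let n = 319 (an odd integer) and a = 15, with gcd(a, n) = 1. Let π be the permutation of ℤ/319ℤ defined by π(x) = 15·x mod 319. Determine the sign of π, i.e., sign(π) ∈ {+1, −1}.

-1

Trace 37: π^k(37) = [37, 236, 31, 146, 276, 312, 214] for k=0..6.
Cycle lengths of π_15 on ℤ/319ℤ: [140, 140, 28, 5, 5, 1]; 6 cycles in total.
With 6 cycles on 319 points, sign = (−1)^{319−6} = -1.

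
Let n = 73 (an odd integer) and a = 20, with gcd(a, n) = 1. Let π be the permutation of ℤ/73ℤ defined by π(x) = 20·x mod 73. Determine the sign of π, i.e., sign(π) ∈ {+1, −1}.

Trace 40: π^k(40) = [40, 70, 13, 41, 17, 48, 11] for k=0..6.
Cycle type of π: 72 + 1; total 2 cycles.
73 − 2 = 71 transpositions; sign(π) = (−1)^71 = -1.

-1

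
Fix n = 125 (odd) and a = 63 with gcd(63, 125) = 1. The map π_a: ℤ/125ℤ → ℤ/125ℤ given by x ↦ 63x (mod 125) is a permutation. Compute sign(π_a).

Start at x=37: 37 → 81 → 103 → 114 → 57 → 91 → 108 → … (one orbit).
The orbit structure of x ↦ 63x mod 125: 4 orbits of sizes [100, 20, 4, 1].
With 4 cycles on 125 points, sign = (−1)^{125−4} = -1.
Via Zolotarev, sign(π_{63}) = (63|125) = -1.

-1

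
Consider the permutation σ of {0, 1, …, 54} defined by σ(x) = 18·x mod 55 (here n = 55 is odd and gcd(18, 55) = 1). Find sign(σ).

+1

Trace 8: π^k(8) = [8, 34, 7, 16, 13, 14, 32] for k=0..6.
π_18 has 5 disjoint cycles with lengths [20, 20, 10, 4, 1] on {0,…,54}.
n − c = 55 − 5 = 50; sign = (−1)^50 = +1.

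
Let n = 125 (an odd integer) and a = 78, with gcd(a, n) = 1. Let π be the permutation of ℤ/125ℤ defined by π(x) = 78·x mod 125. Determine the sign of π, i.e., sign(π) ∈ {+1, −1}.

Start at x=101: 101 → 3 → 109 → 2 → 31 → 43 → 104 → … (one orbit).
Cycle lengths of π_78 on ℤ/125ℤ: [100, 20, 4, 1]; 4 cycles in total.
125 − 4 = 121 transpositions; sign(π) = (−1)^121 = -1.
Zolotarev: (78|125) = -1, matching the cycle-count sign.

-1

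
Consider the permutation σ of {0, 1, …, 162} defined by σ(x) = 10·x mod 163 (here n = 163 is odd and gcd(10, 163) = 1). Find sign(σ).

Orbit of 22 under x↦10x: [22, 57, 81, 158, 113, 152, 53]… (length divides ord_163(10)).
π_10 has 3 disjoint cycles with lengths [81, 81, 1] on {0,…,162}.
3 cycles on 163: each ℓ→(−1)^(ℓ−1), product (−1)^160 = +1.
Check: (10/163) = +1 by Zolotarev.

+1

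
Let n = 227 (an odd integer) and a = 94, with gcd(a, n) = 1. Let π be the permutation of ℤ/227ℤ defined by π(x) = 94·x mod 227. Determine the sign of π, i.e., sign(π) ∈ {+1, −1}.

Trace 188: π^k(188) = [188, 193, 209, 124, 79, 162, 19] for k=0..6.
π_94 has 2 disjoint cycles with lengths [226, 1] on {0,…,226}.
With 2 cycles on 227 points, sign = (−1)^{227−2} = -1.

-1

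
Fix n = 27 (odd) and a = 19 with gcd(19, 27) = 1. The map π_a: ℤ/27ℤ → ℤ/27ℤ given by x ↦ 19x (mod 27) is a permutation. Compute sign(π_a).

+1

Orbit of 10 under x↦19x: [10, 1, 19]… (length divides ord_27(19)).
π_19 has 15 disjoint cycles with lengths [3, 3, 3, 3, 3, 3, 1, 1, 1, 1, 1, 1, 1, 1, 1] on {0,…,26}.
sign(π) = (−1)^{n − #cycles} = (−1)^{27−15} = (−1)^12 = +1.
(19|27)_J = +1 (Zolotarev's lemma cross-check).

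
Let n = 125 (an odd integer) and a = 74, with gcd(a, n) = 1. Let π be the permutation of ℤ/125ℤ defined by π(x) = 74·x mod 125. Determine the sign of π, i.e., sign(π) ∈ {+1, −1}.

Orbit of 49 under x↦74x: [49, 1, 74, 101, 99, 76, 124]… (length divides ord_125(74)).
23 cycles of lengths [10, 10, 10, 10, 10, 10, 10, 10, 10, 10, 2, 2, 2, 2, 2, 2, 2, 2, 2, 2, 2, 2, 1].
With 23 cycles on 125 points, sign = (−1)^{125−23} = +1.
Via Zolotarev, sign(π_{74}) = (74|125) = +1.

+1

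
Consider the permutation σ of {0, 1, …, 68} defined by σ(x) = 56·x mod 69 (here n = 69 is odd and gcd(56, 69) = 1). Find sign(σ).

Trace 55: π^k(55) = [55, 44, 49, 53, 1, 56, 31] for k=0..6.
Cycle lengths of π_56 on ℤ/69ℤ: [22, 22, 22, 2, 1]; 5 cycles in total.
5 cycles on 69: each ℓ→(−1)^(ℓ−1), product (−1)^64 = +1.

+1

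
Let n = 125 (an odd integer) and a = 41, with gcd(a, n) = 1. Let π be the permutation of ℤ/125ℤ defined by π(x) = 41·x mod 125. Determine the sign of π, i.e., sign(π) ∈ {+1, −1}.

Orbit of 121 under x↦41x: [121, 86, 26, 66, 81, 71, 36]… (length divides ord_125(41)).
Cycle lengths of π_41 on ℤ/125ℤ: [25, 25, 25, 25, 5, 5, 5, 5, 1, 1, 1, 1, 1]; 13 cycles in total.
n − c = 125 − 13 = 112; sign = (−1)^112 = +1.
Via Zolotarev, sign(π_{41}) = (41|125) = +1.

+1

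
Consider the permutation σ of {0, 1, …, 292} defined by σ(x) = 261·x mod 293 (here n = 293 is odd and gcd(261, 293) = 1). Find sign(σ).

-1

Start at x=288: 288 → 160 → 154 → 53 → 62 → 67 → 200 → … (one orbit).
Decompose π into cycles: lengths [292, 1] (2 cycles, including the fixed point 0).
293 − 2 = 291 transpositions; sign(π) = (−1)^291 = -1.
Via Zolotarev, sign(π_{261}) = (261|293) = -1.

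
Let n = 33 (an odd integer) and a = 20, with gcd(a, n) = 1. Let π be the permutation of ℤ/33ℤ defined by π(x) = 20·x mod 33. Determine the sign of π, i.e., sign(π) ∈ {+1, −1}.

Orbit of 31 under x↦20x: [31, 26, 25, 5, 1, 20, 4]… (length divides ord_33(20)).
π_20 has 6 disjoint cycles with lengths [10, 10, 5, 5, 2, 1] on {0,…,32}.
Σ(ℓ_i−1) = 33−6 = 27; sign = (−1)^27 = -1.
Via Zolotarev, sign(π_{20}) = (20|33) = -1.

-1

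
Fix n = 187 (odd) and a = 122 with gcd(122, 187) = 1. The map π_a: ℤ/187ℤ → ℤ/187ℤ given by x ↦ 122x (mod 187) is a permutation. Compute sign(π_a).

Orbit of 144 under x↦122x: [144, 177, 89, 12, 155, 23, 1]… (length divides ord_187(122)).
22 cycles of lengths [16, 16, 16, 16, 16, 16, 16, 16, 16, 16, 16, 1, 1, 1, 1, 1, 1, 1, 1, 1, 1, 1].
With 22 cycles on 187 points, sign = (−1)^{187−22} = -1.
Check: (122/187) = -1 by Zolotarev.

-1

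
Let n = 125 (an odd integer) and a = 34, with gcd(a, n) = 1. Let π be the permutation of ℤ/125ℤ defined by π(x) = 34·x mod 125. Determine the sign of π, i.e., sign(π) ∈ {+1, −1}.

Trace 104: π^k(104) = [104, 36, 99, 116, 69, 96, 14] for k=0..6.
7 cycles of lengths [50, 50, 10, 10, 2, 2, 1].
With 7 cycles on 125 points, sign = (−1)^{125−7} = +1.
(34|125)_J = +1 (Zolotarev's lemma cross-check).

+1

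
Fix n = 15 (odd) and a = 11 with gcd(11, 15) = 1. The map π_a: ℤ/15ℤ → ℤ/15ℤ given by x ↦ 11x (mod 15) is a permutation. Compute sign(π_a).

-1

Trace 1: π^k(1) = [1, 11] for k=0..1.
Cycle lengths of π_11 on ℤ/15ℤ: [2, 2, 2, 2, 2, 1, 1, 1, 1, 1]; 10 cycles in total.
n − c = 15 − 10 = 5; sign = (−1)^5 = -1.
(11|15)_J = -1 (Zolotarev's lemma cross-check).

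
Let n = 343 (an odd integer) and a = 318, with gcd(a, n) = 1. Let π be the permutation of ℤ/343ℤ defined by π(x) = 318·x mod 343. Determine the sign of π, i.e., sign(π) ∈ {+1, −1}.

Trace 76: π^k(76) = [76, 158, 166, 309, 164, 16, 286] for k=0..6.
4 cycles of lengths [294, 42, 6, 1].
Σ(ℓ_i−1) = 343−4 = 339; sign = (−1)^339 = -1.
(318|343)_J = -1 (Zolotarev's lemma cross-check).

-1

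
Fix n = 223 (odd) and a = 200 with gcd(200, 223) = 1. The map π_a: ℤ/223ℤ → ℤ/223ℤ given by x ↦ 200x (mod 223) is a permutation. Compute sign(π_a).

Orbit of 4 under x↦200x: [4, 131, 109, 169, 127, 201, 60]… (length divides ord_223(200)).
Cycle type of π: 111×2 + 1; total 3 cycles.
3 cycles on 223: each ℓ→(−1)^(ℓ−1), product (−1)^220 = +1.

+1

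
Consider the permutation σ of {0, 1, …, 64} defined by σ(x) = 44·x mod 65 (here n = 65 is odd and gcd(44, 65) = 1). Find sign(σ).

-1

Orbit of 34 under x↦44x: [34, 1, 44, 51]… (length divides ord_65(44)).
Decompose π into cycles: lengths [4, 4, 4, 4, 4, 4, 4, 4, 4, 4, 4, 4, 4, 4, 4, 2, 2, 1] (18 cycles, including the fixed point 0).
18 cycles on 65: each ℓ→(−1)^(ℓ−1), product (−1)^47 = -1.
Zolotarev: (44|65) = -1, matching the cycle-count sign.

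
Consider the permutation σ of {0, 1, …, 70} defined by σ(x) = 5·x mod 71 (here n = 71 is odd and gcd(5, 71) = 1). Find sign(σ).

+1

Orbit of 1 under x↦5x: [1, 5, 25, 54, 57]… (length divides ord_71(5)).
Cycle type of π: 5×14 + 1; total 15 cycles.
71 − 15 = 56 transpositions; sign(π) = (−1)^56 = +1.
Check: (5/71) = +1 by Zolotarev.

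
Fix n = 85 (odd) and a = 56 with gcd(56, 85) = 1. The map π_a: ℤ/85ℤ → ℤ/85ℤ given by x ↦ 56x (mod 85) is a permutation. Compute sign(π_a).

-1

Orbit of 71 under x↦56x: [71, 66, 41, 1, 56, 76, 6]… (length divides ord_85(56)).
Cycle lengths of π_56 on ℤ/85ℤ: [16, 16, 16, 16, 16, 1, 1, 1, 1, 1]; 10 cycles in total.
10 cycles on 85: each ℓ→(−1)^(ℓ−1), product (−1)^75 = -1.
Zolotarev: (56|85) = -1, matching the cycle-count sign.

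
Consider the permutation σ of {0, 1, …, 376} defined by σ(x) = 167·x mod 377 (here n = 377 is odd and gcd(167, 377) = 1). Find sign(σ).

Start at x=248: 248 → 323 → 30 → 109 → 107 → 150 → 168 → … (one orbit).
Decompose π into cycles: lengths [84, 84, 84, 84, 14, 14, 12, 1] (8 cycles, including the fixed point 0).
377 − 8 = 369 transpositions; sign(π) = (−1)^369 = -1.

-1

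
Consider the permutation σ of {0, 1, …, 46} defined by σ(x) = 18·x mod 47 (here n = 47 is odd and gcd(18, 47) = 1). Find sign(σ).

+1

Orbit of 8 under x↦18x: [8, 3, 7, 32, 12, 28, 34]… (length divides ord_47(18)).
Decompose π into cycles: lengths [23, 23, 1] (3 cycles, including the fixed point 0).
47 − 3 = 44 transpositions; sign(π) = (−1)^44 = +1.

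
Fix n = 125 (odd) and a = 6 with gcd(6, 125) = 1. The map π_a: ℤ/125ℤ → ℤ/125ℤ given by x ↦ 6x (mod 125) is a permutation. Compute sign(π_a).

+1

Start at x=26: 26 → 31 → 61 → 116 → 71 → 51 → 56 → … (one orbit).
13 cycles of lengths [25, 25, 25, 25, 5, 5, 5, 5, 1, 1, 1, 1, 1].
n − c = 125 − 13 = 112; sign = (−1)^112 = +1.
The Jacobi symbol (6|125) = +1 (Zolotarev) agrees.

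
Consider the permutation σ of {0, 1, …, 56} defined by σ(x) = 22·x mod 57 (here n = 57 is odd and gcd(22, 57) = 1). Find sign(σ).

Start at x=40: 40 → 25 → 37 → 16 → 10 → 49 → 52 → … (one orbit).
Cycle type of π: 18×3 + 1×3; total 6 cycles.
6 cycles on 57: each ℓ→(−1)^(ℓ−1), product (−1)^51 = -1.

-1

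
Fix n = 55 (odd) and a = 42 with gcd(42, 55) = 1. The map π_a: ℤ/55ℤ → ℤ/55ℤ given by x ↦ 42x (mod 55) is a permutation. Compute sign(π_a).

-1

Orbit of 23 under x↦42x: [23, 31, 37, 14, 38, 1, 42]… (length divides ord_55(42)).
The orbit structure of x ↦ 42x mod 55: 6 orbits of sizes [20, 20, 5, 5, 4, 1].
With 6 cycles on 55 points, sign = (−1)^{55−6} = -1.
Check: (42/55) = -1 by Zolotarev.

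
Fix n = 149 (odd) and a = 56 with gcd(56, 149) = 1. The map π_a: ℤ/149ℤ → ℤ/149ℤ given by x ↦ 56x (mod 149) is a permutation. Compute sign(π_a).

-1

Orbit of 36 under x↦56x: [36, 79, 103, 106, 125, 146, 130]… (length divides ord_149(56)).
The orbit structure of x ↦ 56x mod 149: 2 orbits of sizes [148, 1].
2 cycles on 149: each ℓ→(−1)^(ℓ−1), product (−1)^147 = -1.
Check: (56/149) = -1 by Zolotarev.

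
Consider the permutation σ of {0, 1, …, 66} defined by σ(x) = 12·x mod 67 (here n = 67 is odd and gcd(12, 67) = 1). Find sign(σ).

-1

Orbit of 28 under x↦12x: [28, 1, 12, 10, 53, 33, 61]… (length divides ord_67(12)).
2 cycles of lengths [66, 1].
67 − 2 = 65 transpositions; sign(π) = (−1)^65 = -1.
The Jacobi symbol (12|67) = -1 (Zolotarev) agrees.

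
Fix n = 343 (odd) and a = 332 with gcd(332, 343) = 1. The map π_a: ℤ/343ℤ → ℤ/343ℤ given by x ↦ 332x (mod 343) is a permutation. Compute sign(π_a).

-1

Orbit of 109 under x↦332x: [109, 173, 155, 10, 233, 181, 67]… (length divides ord_343(332)).
Cycle lengths of π_332 on ℤ/343ℤ: [294, 42, 6, 1]; 4 cycles in total.
343 − 4 = 339 transpositions; sign(π) = (−1)^339 = -1.
Check: (332/343) = -1 by Zolotarev.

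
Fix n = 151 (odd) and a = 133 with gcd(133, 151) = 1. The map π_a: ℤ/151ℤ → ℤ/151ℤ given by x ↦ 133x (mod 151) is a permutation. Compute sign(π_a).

-1

Start at x=77: 77 → 124 → 33 → 10 → 122 → 69 → 117 → … (one orbit).
Cycle lengths of π_133 on ℤ/151ℤ: [150, 1]; 2 cycles in total.
With 2 cycles on 151 points, sign = (−1)^{151−2} = -1.
Via Zolotarev, sign(π_{133}) = (133|151) = -1.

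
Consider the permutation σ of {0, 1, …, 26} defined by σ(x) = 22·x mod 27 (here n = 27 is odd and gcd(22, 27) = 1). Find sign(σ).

Trace 16: π^k(16) = [16, 1, 22, 25, 10, 4, 7] for k=0..6.
Cycle lengths of π_22 on ℤ/27ℤ: [9, 9, 3, 3, 1, 1, 1]; 7 cycles in total.
27 − 7 = 20 transpositions; sign(π) = (−1)^20 = +1.

+1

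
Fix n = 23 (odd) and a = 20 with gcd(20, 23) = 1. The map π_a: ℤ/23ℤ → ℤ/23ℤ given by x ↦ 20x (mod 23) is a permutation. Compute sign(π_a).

-1

Trace 21: π^k(21) = [21, 6, 5, 8, 22, 3, 14] for k=0..6.
Cycle lengths of π_20 on ℤ/23ℤ: [22, 1]; 2 cycles in total.
23 − 2 = 21 transpositions; sign(π) = (−1)^21 = -1.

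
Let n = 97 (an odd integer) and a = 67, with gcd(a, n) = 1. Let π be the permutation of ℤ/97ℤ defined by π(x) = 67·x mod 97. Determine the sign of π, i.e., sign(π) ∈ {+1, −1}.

Start at x=75: 75 → 78 → 85 → 69 → 64 → 20 → 79 → … (one orbit).
Cycle type of π: 32×3 + 1; total 4 cycles.
97 − 4 = 93 transpositions; sign(π) = (−1)^93 = -1.
(67|97)_J = -1 (Zolotarev's lemma cross-check).

-1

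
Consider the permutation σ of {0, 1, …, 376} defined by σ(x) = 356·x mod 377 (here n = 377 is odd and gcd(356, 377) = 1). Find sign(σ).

Orbit of 53 under x↦356x: [53, 18, 376, 21, 313, 213, 51]… (length divides ord_377(356)).
Decompose π into cycles: lengths [28, 28, 28, 28, 28, 28, 28, 28, 28, 28, 28, 28, 28, 4, 4, 4, 1] (17 cycles, including the fixed point 0).
Σ(ℓ_i−1) = 377−17 = 360; sign = (−1)^360 = +1.
(356|377)_J = +1 (Zolotarev's lemma cross-check).

+1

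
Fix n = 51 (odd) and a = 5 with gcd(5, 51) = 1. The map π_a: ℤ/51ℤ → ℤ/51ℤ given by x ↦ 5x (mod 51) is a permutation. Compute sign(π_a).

+1

Orbit of 13 under x↦5x: [13, 14, 19, 44, 16, 29, 43]… (length divides ord_51(5)).
Cycle type of π: 16×3 + 2 + 1; total 5 cycles.
With 5 cycles on 51 points, sign = (−1)^{51−5} = +1.
Zolotarev: (5|51) = +1, matching the cycle-count sign.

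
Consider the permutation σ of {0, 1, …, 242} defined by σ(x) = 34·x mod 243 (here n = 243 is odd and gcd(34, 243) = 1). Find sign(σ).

Start at x=160: 160 → 94 → 37 → 43 → 4 → 136 → 7 → … (one orbit).
Cycle type of π: 81×2 + 27×2 + 9×2 + 3×2 + 1×3; total 11 cycles.
n − c = 243 − 11 = 232; sign = (−1)^232 = +1.
(34|243)_J = +1 (Zolotarev's lemma cross-check).

+1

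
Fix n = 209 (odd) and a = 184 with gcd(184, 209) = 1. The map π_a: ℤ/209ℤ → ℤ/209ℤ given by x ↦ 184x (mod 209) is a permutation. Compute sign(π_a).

Start at x=107: 107 → 42 → 204 → 125 → 10 → 168 → 189 → … (one orbit).
Cycle lengths of π_184 on ℤ/209ℤ: [90, 90, 18, 10, 1]; 5 cycles in total.
sign(π) = (−1)^{n − #cycles} = (−1)^{209−5} = (−1)^204 = +1.
(184|209)_J = +1 (Zolotarev's lemma cross-check).

+1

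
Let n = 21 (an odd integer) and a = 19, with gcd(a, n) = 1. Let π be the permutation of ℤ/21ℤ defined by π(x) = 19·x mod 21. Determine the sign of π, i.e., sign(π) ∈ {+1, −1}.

Start at x=13: 13 → 16 → 10 → 1 → 19 → 4 → 13 (one orbit).
Decompose π into cycles: lengths [6, 6, 6, 1, 1, 1] (6 cycles, including the fixed point 0).
With 6 cycles on 21 points, sign = (−1)^{21−6} = -1.

-1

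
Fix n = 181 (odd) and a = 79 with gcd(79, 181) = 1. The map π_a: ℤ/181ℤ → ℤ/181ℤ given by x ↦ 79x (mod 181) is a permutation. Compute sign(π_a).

+1

Orbit of 36 under x↦79x: [36, 129, 55, 1, 79, 87, 176]… (length divides ord_181(79)).
Cycle lengths of π_79 on ℤ/181ℤ: [90, 90, 1]; 3 cycles in total.
n − c = 181 − 3 = 178; sign = (−1)^178 = +1.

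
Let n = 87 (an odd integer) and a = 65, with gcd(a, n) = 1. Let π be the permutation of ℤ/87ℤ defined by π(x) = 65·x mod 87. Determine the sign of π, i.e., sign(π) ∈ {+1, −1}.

-1

Orbit of 20 under x↦65x: [20, 82, 23, 16, 83, 1, 65]… (length divides ord_87(65)).
10 cycles of lengths [14, 14, 14, 14, 7, 7, 7, 7, 2, 1].
sign(π) = (−1)^{n − #cycles} = (−1)^{87−10} = (−1)^77 = -1.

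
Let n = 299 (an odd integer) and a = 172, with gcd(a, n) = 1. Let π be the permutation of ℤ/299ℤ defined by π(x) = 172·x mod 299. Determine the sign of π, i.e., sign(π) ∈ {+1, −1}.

-1

Trace 55: π^k(55) = [55, 191, 261, 42, 48, 183, 81] for k=0..6.
The orbit structure of x ↦ 172x mod 299: 10 orbits of sizes [66, 66, 66, 66, 22, 3, 3, 3, 3, 1].
10 cycles on 299: each ℓ→(−1)^(ℓ−1), product (−1)^289 = -1.
Via Zolotarev, sign(π_{172}) = (172|299) = -1.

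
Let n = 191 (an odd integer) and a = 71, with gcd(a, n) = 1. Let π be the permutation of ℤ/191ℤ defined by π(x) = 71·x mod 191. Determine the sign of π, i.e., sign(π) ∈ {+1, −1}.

Start at x=166: 166 → 135 → 35 → 2 → 142 → 150 → 145 → … (one orbit).
2 cycles of lengths [190, 1].
Σ(ℓ_i−1) = 191−2 = 189; sign = (−1)^189 = -1.
Zolotarev: (71|191) = -1, matching the cycle-count sign.

-1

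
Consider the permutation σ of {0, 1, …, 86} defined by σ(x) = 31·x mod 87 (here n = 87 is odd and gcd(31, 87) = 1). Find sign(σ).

Start at x=61: 61 → 64 → 70 → 82 → 19 → 67 → 76 → … (one orbit).
Decompose π into cycles: lengths [28, 28, 28, 1, 1, 1] (6 cycles, including the fixed point 0).
Σ(ℓ_i−1) = 87−6 = 81; sign = (−1)^81 = -1.

-1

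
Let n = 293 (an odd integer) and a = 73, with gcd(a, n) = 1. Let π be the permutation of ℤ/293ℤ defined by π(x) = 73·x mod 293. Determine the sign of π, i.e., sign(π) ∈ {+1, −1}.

+1

Trace 287: π^k(287) = [287, 148, 256, 229, 16, 289, 1] for k=0..6.
Cycle lengths of π_73 on ℤ/293ℤ: [73, 73, 73, 73, 1]; 5 cycles in total.
5 cycles on 293: each ℓ→(−1)^(ℓ−1), product (−1)^288 = +1.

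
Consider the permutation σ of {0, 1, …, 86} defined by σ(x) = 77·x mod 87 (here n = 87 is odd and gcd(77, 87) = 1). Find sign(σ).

+1

Trace 64: π^k(64) = [64, 56, 49, 32, 28, 68, 16] for k=0..6.
π_77 has 5 disjoint cycles with lengths [28, 28, 28, 2, 1] on {0,…,86}.
87 − 5 = 82 transpositions; sign(π) = (−1)^82 = +1.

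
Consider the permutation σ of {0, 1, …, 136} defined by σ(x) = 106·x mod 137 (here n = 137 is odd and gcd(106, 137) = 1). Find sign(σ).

-1

Start at x=107: 107 → 108 → 77 → 79 → 17 → 21 → 34 → … (one orbit).
2 cycles of lengths [136, 1].
2 cycles on 137: each ℓ→(−1)^(ℓ−1), product (−1)^135 = -1.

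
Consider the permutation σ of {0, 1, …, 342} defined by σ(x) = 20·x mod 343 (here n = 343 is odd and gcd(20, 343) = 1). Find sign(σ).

Orbit of 223 under x↦20x: [223, 1, 20, 57, 111, 162, 153]… (length divides ord_343(20)).
Cycle lengths of π_20 on ℤ/343ℤ: [98, 98, 98, 14, 14, 14, 2, 2, 2, 1]; 10 cycles in total.
With 10 cycles on 343 points, sign = (−1)^{343−10} = -1.
Check: (20/343) = -1 by Zolotarev.

-1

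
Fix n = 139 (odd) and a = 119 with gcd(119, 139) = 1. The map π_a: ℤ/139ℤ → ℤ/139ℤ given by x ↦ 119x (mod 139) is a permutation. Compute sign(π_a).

Orbit of 96 under x↦119x: [96, 26, 36, 114, 83, 8, 118]… (length divides ord_139(119)).
Cycle lengths of π_119 on ℤ/139ℤ: [138, 1]; 2 cycles in total.
sign(π) = (−1)^{n − #cycles} = (−1)^{139−2} = (−1)^137 = -1.

-1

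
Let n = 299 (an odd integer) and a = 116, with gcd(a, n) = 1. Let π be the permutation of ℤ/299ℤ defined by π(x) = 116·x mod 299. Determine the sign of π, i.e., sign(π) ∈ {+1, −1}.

Orbit of 1 under x↦116x: [1, 116]… (length divides ord_299(116)).
161 cycles of lengths [2, 2, 2, 2, 2, 2, 2, 2, 2, 2, 2, 2, 2, 2, 2, 2, 2, 2, 2, 2, 2, 2, 2, 2, 2, 2, 2, 2, 2, 2, 2, 2, 2, 2, 2, 2, 2, 2, 2, 2, 2, 2, 2, 2, 2, 2, 2, 2, 2, 2, 2, 2, 2, 2, 2, 2, 2, 2, 2, 2, 2, 2, 2, 2, 2, 2, 2, 2, 2, 2, 2, 2, 2, 2, 2, 2, 2, 2, 2, 2, 2, 2, 2, 2, 2, 2, 2, 2, 2, 2, 2, 2, 2, 2, 2, 2, 2, 2, 2, 2, 2, 2, 2, 2, 2, 2, 2, 2, 2, 2, 2, 2, 2, 2, 2, 2, 2, 2, 2, 2, 2, 2, 2, 2, 2, 2, 2, 2, 2, 2, 2, 2, 2, 2, 2, 2, 2, 2, 1, 1, 1, 1, 1, 1, 1, 1, 1, 1, 1, 1, 1, 1, 1, 1, 1, 1, 1, 1, 1, 1, 1].
Σ(ℓ_i−1) = 299−161 = 138; sign = (−1)^138 = +1.

+1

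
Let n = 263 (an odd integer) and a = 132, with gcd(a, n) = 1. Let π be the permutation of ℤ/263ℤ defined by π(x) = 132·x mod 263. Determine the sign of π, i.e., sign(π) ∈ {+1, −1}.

Start at x=93: 93 → 178 → 89 → 176 → 88 → 44 → 22 → … (one orbit).
The orbit structure of x ↦ 132x mod 263: 3 orbits of sizes [131, 131, 1].
Σ(ℓ_i−1) = 263−3 = 260; sign = (−1)^260 = +1.
Zolotarev: (132|263) = +1, matching the cycle-count sign.

+1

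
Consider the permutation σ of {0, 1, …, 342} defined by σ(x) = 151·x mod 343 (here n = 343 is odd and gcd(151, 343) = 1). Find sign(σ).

+1

Trace 169: π^k(169) = [169, 137, 107, 36, 291, 37, 99] for k=0..6.
The orbit structure of x ↦ 151x mod 343: 7 orbits of sizes [147, 147, 21, 21, 3, 3, 1].
343 − 7 = 336 transpositions; sign(π) = (−1)^336 = +1.
(151|343)_J = +1 (Zolotarev's lemma cross-check).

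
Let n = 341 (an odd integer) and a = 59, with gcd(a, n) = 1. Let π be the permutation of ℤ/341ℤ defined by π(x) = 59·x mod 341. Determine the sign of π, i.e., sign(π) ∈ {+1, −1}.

+1

Trace 1: π^k(1) = [1, 59, 71, 97, 267, 67, 202] for k=0..6.
The orbit structure of x ↦ 59x mod 341: 25 orbits of sizes [15, 15, 15, 15, 15, 15, 15, 15, 15, 15, 15, 15, 15, 15, 15, 15, 15, 15, 15, 15, 15, 15, 5, 5, 1].
25 cycles on 341: each ℓ→(−1)^(ℓ−1), product (−1)^316 = +1.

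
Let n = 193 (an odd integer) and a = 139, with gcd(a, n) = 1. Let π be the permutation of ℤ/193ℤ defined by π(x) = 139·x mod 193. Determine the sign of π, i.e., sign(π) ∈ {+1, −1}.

+1

Trace 18: π^k(18) = [18, 186, 185, 46, 25, 1, 139] for k=0..6.
π_139 has 3 disjoint cycles with lengths [96, 96, 1] on {0,…,192}.
n − c = 193 − 3 = 190; sign = (−1)^190 = +1.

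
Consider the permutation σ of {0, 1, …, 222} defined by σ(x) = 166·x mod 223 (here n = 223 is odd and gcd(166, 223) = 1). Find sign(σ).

Start at x=119: 119 → 130 → 172 → 8 → 213 → 124 → 68 → … (one orbit).
π_166 has 3 disjoint cycles with lengths [111, 111, 1] on {0,…,222}.
With 3 cycles on 223 points, sign = (−1)^{223−3} = +1.
(166|223)_J = +1 (Zolotarev's lemma cross-check).

+1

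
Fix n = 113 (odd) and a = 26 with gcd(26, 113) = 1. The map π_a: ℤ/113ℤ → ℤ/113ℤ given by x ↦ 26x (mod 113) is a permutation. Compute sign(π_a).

+1

Trace 112: π^k(112) = [112, 87, 2, 52, 109, 9, 8] for k=0..6.
Cycle type of π: 56×2 + 1; total 3 cycles.
With 3 cycles on 113 points, sign = (−1)^{113−3} = +1.
(26|113)_J = +1 (Zolotarev's lemma cross-check).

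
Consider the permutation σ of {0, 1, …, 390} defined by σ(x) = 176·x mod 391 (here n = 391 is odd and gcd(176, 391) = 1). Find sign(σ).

Start at x=202: 202 → 362 → 370 → 214 → 128 → 241 → 188 → … (one orbit).
Cycle lengths of π_176 on ℤ/391ℤ: [176, 176, 22, 16, 1]; 5 cycles in total.
Σ(ℓ_i−1) = 391−5 = 386; sign = (−1)^386 = +1.
(176|391)_J = +1 (Zolotarev's lemma cross-check).

+1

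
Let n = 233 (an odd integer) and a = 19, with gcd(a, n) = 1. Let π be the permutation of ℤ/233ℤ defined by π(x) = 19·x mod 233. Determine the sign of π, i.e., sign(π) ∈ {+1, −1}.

Trace 71: π^k(71) = [71, 184, 1, 19, 128, 102, 74] for k=0..6.
9 cycles of lengths [29, 29, 29, 29, 29, 29, 29, 29, 1].
Σ(ℓ_i−1) = 233−9 = 224; sign = (−1)^224 = +1.
(19|233)_J = +1 (Zolotarev's lemma cross-check).

+1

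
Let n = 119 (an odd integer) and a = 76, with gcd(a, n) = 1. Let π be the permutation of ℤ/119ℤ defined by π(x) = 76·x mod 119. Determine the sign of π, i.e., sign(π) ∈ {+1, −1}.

Trace 1: π^k(1) = [1, 76, 64, 104, 50, 111, 106] for k=0..6.
The orbit structure of x ↦ 76x mod 119: 18 orbits of sizes [8, 8, 8, 8, 8, 8, 8, 8, 8, 8, 8, 8, 8, 8, 2, 2, 2, 1].
n − c = 119 − 18 = 101; sign = (−1)^101 = -1.

-1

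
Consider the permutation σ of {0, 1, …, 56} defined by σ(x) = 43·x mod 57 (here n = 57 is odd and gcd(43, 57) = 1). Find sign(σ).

+1

Trace 55: π^k(55) = [55, 28, 7, 16, 4, 1, 43] for k=0..6.
9 cycles of lengths [9, 9, 9, 9, 9, 9, 1, 1, 1].
9 cycles on 57: each ℓ→(−1)^(ℓ−1), product (−1)^48 = +1.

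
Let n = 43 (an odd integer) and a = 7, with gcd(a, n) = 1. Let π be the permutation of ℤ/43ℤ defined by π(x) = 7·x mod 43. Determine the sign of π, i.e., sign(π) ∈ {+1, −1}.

Trace 6: π^k(6) = [6, 42, 36, 37, 1, 7] for k=0..5.
8 cycles of lengths [6, 6, 6, 6, 6, 6, 6, 1].
8 cycles on 43: each ℓ→(−1)^(ℓ−1), product (−1)^35 = -1.
(7|43)_J = -1 (Zolotarev's lemma cross-check).

-1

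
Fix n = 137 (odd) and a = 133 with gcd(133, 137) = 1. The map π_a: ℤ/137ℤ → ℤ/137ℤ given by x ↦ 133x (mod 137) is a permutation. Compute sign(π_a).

+1

Start at x=74: 74 → 115 → 88 → 59 → 38 → 122 → 60 → … (one orbit).
π_133 has 9 disjoint cycles with lengths [17, 17, 17, 17, 17, 17, 17, 17, 1] on {0,…,136}.
n − c = 137 − 9 = 128; sign = (−1)^128 = +1.
Zolotarev: (133|137) = +1, matching the cycle-count sign.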